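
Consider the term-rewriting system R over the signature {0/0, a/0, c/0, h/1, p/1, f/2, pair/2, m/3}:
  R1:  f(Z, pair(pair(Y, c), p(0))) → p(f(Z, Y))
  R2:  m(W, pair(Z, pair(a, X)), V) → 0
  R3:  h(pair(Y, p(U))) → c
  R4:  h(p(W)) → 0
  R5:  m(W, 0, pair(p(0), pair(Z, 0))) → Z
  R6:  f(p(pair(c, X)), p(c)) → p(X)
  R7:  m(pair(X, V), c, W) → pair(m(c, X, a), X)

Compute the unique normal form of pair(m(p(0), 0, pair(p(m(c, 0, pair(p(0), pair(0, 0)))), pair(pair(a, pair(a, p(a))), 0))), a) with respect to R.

pair(pair(a, pair(a, p(a))), a)

1. pair(m(p(0), 0, pair(p(m(c, 0, pair(p(0), pair(0, 0)))), pair(pair(a, pair(a, p(a))), 0))), a)  →  pair(m(p(0), 0, pair(p(0), pair(pair(a, pair(a, p(a))), 0))), a)   [R5 at 1.3.1.1]
2. pair(m(p(0), 0, pair(p(0), pair(pair(a, pair(a, p(a))), 0))), a)  →  pair(pair(a, pair(a, p(a))), a)   [R5 at 1]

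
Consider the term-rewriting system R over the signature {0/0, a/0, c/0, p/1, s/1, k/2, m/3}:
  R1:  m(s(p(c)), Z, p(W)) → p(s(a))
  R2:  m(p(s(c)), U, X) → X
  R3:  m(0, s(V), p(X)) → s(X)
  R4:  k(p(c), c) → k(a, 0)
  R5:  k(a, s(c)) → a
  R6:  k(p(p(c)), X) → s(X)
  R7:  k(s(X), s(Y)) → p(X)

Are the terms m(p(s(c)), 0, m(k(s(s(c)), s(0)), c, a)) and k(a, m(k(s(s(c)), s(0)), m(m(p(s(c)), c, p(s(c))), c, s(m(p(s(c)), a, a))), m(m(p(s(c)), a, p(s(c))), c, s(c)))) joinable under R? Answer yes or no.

Reduce t₁ = m(p(s(c)), 0, m(k(s(s(c)), s(0)), c, a)):
1. m(p(s(c)), 0, m(k(s(s(c)), s(0)), c, a))  →  m(k(s(s(c)), s(0)), c, a)   [R2 at ε]
2. m(k(s(s(c)), s(0)), c, a)  →  m(p(s(c)), c, a)   [R7 at 1]
3. m(p(s(c)), c, a)  →  a   [R2 at ε]

Reduce t₂ = k(a, m(k(s(s(c)), s(0)), m(m(p(s(c)), c, p(s(c))), c, s(m(p(s(c)), a, a))), m(m(p(s(c)), a, p(s(c))), c, s(c)))):
1. k(a, m(k(s(s(c)), s(0)), m(m(p(s(c)), c, p(s(c))), c, s(m(p(s(c)), a, a))), m(m(p(s(c)), a, p(s(c))), c, s(c))))  →  k(a, m(p(s(c)), m(m(p(s(c)), c, p(s(c))), c, s(m(p(s(c)), a, a))), m(m(p(s(c)), a, p(s(c))), c, s(c))))   [R7 at 2.1]
2. k(a, m(p(s(c)), m(m(p(s(c)), c, p(s(c))), c, s(m(p(s(c)), a, a))), m(m(p(s(c)), a, p(s(c))), c, s(c))))  →  k(a, m(m(p(s(c)), a, p(s(c))), c, s(c)))   [R2 at 2]
3. k(a, m(m(p(s(c)), a, p(s(c))), c, s(c)))  →  k(a, m(p(s(c)), c, s(c)))   [R2 at 2.1]
4. k(a, m(p(s(c)), c, s(c)))  →  k(a, s(c))   [R2 at 2]
5. k(a, s(c))  →  a   [R5 at ε]

yes — NF(t₁) = a, NF(t₂) = a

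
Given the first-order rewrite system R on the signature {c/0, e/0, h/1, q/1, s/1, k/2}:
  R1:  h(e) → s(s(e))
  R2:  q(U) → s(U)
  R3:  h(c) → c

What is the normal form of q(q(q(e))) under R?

1. q(q(q(e)))  →  s(q(q(e)))   [R2 at ε]
2. s(q(q(e)))  →  s(s(q(e)))   [R2 at 1]
3. s(s(q(e)))  →  s(s(s(e)))   [R2 at 1.1]

s(s(s(e)))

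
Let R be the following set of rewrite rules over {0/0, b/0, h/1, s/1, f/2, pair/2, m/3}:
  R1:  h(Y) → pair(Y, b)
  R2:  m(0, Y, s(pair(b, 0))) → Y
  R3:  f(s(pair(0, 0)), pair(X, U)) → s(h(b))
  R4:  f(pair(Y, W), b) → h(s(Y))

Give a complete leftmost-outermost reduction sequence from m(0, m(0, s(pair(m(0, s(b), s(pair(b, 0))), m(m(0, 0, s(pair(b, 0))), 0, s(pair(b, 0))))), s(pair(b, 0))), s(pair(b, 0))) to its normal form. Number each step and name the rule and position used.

s(pair(s(b), 0))

1. m(0, m(0, s(pair(m(0, s(b), s(pair(b, 0))), m(m(0, 0, s(pair(b, 0))), 0, s(pair(b, 0))))), s(pair(b, 0))), s(pair(b, 0)))  →  m(0, s(pair(m(0, s(b), s(pair(b, 0))), m(m(0, 0, s(pair(b, 0))), 0, s(pair(b, 0))))), s(pair(b, 0)))   [R2 at ε]
2. m(0, s(pair(m(0, s(b), s(pair(b, 0))), m(m(0, 0, s(pair(b, 0))), 0, s(pair(b, 0))))), s(pair(b, 0)))  →  s(pair(m(0, s(b), s(pair(b, 0))), m(m(0, 0, s(pair(b, 0))), 0, s(pair(b, 0)))))   [R2 at ε]
3. s(pair(m(0, s(b), s(pair(b, 0))), m(m(0, 0, s(pair(b, 0))), 0, s(pair(b, 0)))))  →  s(pair(s(b), m(m(0, 0, s(pair(b, 0))), 0, s(pair(b, 0)))))   [R2 at 1.1]
4. s(pair(s(b), m(m(0, 0, s(pair(b, 0))), 0, s(pair(b, 0)))))  →  s(pair(s(b), m(0, 0, s(pair(b, 0)))))   [R2 at 1.2.1]
5. s(pair(s(b), m(0, 0, s(pair(b, 0)))))  →  s(pair(s(b), 0))   [R2 at 1.2]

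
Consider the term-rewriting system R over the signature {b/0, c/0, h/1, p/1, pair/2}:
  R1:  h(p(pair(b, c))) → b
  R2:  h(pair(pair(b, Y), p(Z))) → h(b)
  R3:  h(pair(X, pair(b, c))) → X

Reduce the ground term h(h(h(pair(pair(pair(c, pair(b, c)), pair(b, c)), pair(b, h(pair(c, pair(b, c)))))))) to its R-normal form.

c

1. h(h(h(pair(pair(pair(c, pair(b, c)), pair(b, c)), pair(b, h(pair(c, pair(b, c))))))))  →  h(h(h(pair(pair(pair(c, pair(b, c)), pair(b, c)), pair(b, c)))))   [R3 at 1.1.1.2.2]
2. h(h(h(pair(pair(pair(c, pair(b, c)), pair(b, c)), pair(b, c)))))  →  h(h(pair(pair(c, pair(b, c)), pair(b, c))))   [R3 at 1.1]
3. h(h(pair(pair(c, pair(b, c)), pair(b, c))))  →  h(pair(c, pair(b, c)))   [R3 at 1]
4. h(pair(c, pair(b, c)))  →  c   [R3 at ε]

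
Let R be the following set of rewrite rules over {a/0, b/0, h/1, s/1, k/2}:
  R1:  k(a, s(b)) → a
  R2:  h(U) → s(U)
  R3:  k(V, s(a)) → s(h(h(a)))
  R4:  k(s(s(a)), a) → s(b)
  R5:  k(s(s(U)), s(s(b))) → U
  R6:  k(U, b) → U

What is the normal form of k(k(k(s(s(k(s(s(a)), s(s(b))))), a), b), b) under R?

s(b)

1. k(k(k(s(s(k(s(s(a)), s(s(b))))), a), b), b)  →  k(k(s(s(k(s(s(a)), s(s(b))))), a), b)   [R6 at ε]
2. k(k(s(s(k(s(s(a)), s(s(b))))), a), b)  →  k(s(s(k(s(s(a)), s(s(b))))), a)   [R6 at ε]
3. k(s(s(k(s(s(a)), s(s(b))))), a)  →  k(s(s(a)), a)   [R5 at 1.1.1]
4. k(s(s(a)), a)  →  s(b)   [R4 at ε]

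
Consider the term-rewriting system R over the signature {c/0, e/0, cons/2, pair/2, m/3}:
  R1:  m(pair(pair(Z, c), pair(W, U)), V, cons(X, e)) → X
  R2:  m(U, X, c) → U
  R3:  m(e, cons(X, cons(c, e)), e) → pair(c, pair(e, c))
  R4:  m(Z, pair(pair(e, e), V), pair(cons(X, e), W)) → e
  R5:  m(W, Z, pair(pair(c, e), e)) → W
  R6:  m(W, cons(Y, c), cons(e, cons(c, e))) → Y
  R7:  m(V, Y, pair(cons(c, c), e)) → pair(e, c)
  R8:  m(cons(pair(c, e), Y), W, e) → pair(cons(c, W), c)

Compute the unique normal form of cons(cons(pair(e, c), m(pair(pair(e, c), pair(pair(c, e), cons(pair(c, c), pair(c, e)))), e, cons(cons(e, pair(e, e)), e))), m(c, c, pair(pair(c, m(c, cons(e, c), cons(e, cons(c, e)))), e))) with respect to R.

1. cons(cons(pair(e, c), m(pair(pair(e, c), pair(pair(c, e), cons(pair(c, c), pair(c, e)))), e, cons(cons(e, pair(e, e)), e))), m(c, c, pair(pair(c, m(c, cons(e, c), cons(e, cons(c, e)))), e)))  →  cons(cons(pair(e, c), cons(e, pair(e, e))), m(c, c, pair(pair(c, m(c, cons(e, c), cons(e, cons(c, e)))), e)))   [R1 at 1.2]
2. cons(cons(pair(e, c), cons(e, pair(e, e))), m(c, c, pair(pair(c, m(c, cons(e, c), cons(e, cons(c, e)))), e)))  →  cons(cons(pair(e, c), cons(e, pair(e, e))), m(c, c, pair(pair(c, e), e)))   [R6 at 2.3.1.2]
3. cons(cons(pair(e, c), cons(e, pair(e, e))), m(c, c, pair(pair(c, e), e)))  →  cons(cons(pair(e, c), cons(e, pair(e, e))), c)   [R5 at 2]

cons(cons(pair(e, c), cons(e, pair(e, e))), c)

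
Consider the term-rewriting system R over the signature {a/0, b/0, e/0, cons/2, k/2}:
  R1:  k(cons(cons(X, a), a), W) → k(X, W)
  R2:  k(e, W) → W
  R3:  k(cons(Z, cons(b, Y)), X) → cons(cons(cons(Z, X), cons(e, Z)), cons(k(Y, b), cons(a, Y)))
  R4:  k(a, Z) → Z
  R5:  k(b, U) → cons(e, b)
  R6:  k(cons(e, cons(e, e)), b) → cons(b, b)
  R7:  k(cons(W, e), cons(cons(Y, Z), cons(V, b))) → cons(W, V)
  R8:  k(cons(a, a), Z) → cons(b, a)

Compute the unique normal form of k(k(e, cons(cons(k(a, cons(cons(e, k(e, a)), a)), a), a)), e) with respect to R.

1. k(k(e, cons(cons(k(a, cons(cons(e, k(e, a)), a)), a), a)), e)  →  k(cons(cons(k(a, cons(cons(e, k(e, a)), a)), a), a), e)   [R2 at 1]
2. k(cons(cons(k(a, cons(cons(e, k(e, a)), a)), a), a), e)  →  k(k(a, cons(cons(e, k(e, a)), a)), e)   [R1 at ε]
3. k(k(a, cons(cons(e, k(e, a)), a)), e)  →  k(cons(cons(e, k(e, a)), a), e)   [R4 at 1]
4. k(cons(cons(e, k(e, a)), a), e)  →  k(cons(cons(e, a), a), e)   [R2 at 1.1.2]
5. k(cons(cons(e, a), a), e)  →  k(e, e)   [R1 at ε]
6. k(e, e)  →  e   [R2 at ε]

e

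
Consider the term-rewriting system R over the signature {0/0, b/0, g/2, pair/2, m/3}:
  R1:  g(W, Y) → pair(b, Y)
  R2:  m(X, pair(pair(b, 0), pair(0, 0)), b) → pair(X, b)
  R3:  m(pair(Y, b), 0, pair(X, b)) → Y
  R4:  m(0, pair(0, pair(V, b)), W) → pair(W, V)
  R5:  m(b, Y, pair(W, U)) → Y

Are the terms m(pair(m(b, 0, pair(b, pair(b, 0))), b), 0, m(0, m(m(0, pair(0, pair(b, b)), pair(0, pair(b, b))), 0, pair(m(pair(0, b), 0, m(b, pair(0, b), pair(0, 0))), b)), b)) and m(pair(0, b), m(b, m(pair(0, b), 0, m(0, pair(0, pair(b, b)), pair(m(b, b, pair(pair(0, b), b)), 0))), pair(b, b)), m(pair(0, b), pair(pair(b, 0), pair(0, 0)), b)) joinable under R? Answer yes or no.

yes — NF(t₁) = 0, NF(t₂) = 0

Reduce t₁ = m(pair(m(b, 0, pair(b, pair(b, 0))), b), 0, m(0, m(m(0, pair(0, pair(b, b)), pair(0, pair(b, b))), 0, pair(m(pair(0, b), 0, m(b, pair(0, b), pair(0, 0))), b)), b)):
1. m(pair(m(b, 0, pair(b, pair(b, 0))), b), 0, m(0, m(m(0, pair(0, pair(b, b)), pair(0, pair(b, b))), 0, pair(m(pair(0, b), 0, m(b, pair(0, b), pair(0, 0))), b)), b))  →  m(pair(0, b), 0, m(0, m(m(0, pair(0, pair(b, b)), pair(0, pair(b, b))), 0, pair(m(pair(0, b), 0, m(b, pair(0, b), pair(0, 0))), b)), b))   [R5 at 1.1]
2. m(pair(0, b), 0, m(0, m(m(0, pair(0, pair(b, b)), pair(0, pair(b, b))), 0, pair(m(pair(0, b), 0, m(b, pair(0, b), pair(0, 0))), b)), b))  →  m(pair(0, b), 0, m(0, m(pair(pair(0, pair(b, b)), b), 0, pair(m(pair(0, b), 0, m(b, pair(0, b), pair(0, 0))), b)), b))   [R4 at 3.2.1]
3. m(pair(0, b), 0, m(0, m(pair(pair(0, pair(b, b)), b), 0, pair(m(pair(0, b), 0, m(b, pair(0, b), pair(0, 0))), b)), b))  →  m(pair(0, b), 0, m(0, pair(0, pair(b, b)), b))   [R3 at 3.2]
4. m(pair(0, b), 0, m(0, pair(0, pair(b, b)), b))  →  m(pair(0, b), 0, pair(b, b))   [R4 at 3]
5. m(pair(0, b), 0, pair(b, b))  →  0   [R3 at ε]

Reduce t₂ = m(pair(0, b), m(b, m(pair(0, b), 0, m(0, pair(0, pair(b, b)), pair(m(b, b, pair(pair(0, b), b)), 0))), pair(b, b)), m(pair(0, b), pair(pair(b, 0), pair(0, 0)), b)):
1. m(pair(0, b), m(b, m(pair(0, b), 0, m(0, pair(0, pair(b, b)), pair(m(b, b, pair(pair(0, b), b)), 0))), pair(b, b)), m(pair(0, b), pair(pair(b, 0), pair(0, 0)), b))  →  m(pair(0, b), m(pair(0, b), 0, m(0, pair(0, pair(b, b)), pair(m(b, b, pair(pair(0, b), b)), 0))), m(pair(0, b), pair(pair(b, 0), pair(0, 0)), b))   [R5 at 2]
2. m(pair(0, b), m(pair(0, b), 0, m(0, pair(0, pair(b, b)), pair(m(b, b, pair(pair(0, b), b)), 0))), m(pair(0, b), pair(pair(b, 0), pair(0, 0)), b))  →  m(pair(0, b), m(pair(0, b), 0, pair(pair(m(b, b, pair(pair(0, b), b)), 0), b)), m(pair(0, b), pair(pair(b, 0), pair(0, 0)), b))   [R4 at 2.3]
3. m(pair(0, b), m(pair(0, b), 0, pair(pair(m(b, b, pair(pair(0, b), b)), 0), b)), m(pair(0, b), pair(pair(b, 0), pair(0, 0)), b))  →  m(pair(0, b), 0, m(pair(0, b), pair(pair(b, 0), pair(0, 0)), b))   [R3 at 2]
4. m(pair(0, b), 0, m(pair(0, b), pair(pair(b, 0), pair(0, 0)), b))  →  m(pair(0, b), 0, pair(pair(0, b), b))   [R2 at 3]
5. m(pair(0, b), 0, pair(pair(0, b), b))  →  0   [R3 at ε]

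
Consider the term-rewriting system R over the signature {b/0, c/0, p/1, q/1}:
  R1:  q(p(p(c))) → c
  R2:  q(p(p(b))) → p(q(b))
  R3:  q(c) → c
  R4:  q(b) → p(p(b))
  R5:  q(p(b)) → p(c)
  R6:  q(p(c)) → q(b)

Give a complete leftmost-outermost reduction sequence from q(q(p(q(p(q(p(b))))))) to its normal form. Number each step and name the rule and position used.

p(p(p(b)))

1. q(q(p(q(p(q(p(b)))))))  →  q(q(p(q(p(p(c))))))   [R5 at 1.1.1.1.1]
2. q(q(p(q(p(p(c))))))  →  q(q(p(c)))   [R1 at 1.1.1]
3. q(q(p(c)))  →  q(q(b))   [R6 at 1]
4. q(q(b))  →  q(p(p(b)))   [R4 at 1]
5. q(p(p(b)))  →  p(q(b))   [R2 at ε]
6. p(q(b))  →  p(p(p(b)))   [R4 at 1]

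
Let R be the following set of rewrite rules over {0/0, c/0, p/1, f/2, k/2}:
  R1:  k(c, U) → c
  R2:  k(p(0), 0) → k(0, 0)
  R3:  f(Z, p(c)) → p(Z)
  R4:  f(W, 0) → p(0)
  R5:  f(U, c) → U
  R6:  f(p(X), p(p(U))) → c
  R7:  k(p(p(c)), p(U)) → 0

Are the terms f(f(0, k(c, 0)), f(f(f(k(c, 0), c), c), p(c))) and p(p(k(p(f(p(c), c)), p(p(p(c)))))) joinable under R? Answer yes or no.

Reduce t₁ = f(f(0, k(c, 0)), f(f(f(k(c, 0), c), c), p(c))):
1. f(f(0, k(c, 0)), f(f(f(k(c, 0), c), c), p(c)))  →  f(f(0, c), f(f(f(k(c, 0), c), c), p(c)))   [R1 at 1.2]
2. f(f(0, c), f(f(f(k(c, 0), c), c), p(c)))  →  f(0, f(f(f(k(c, 0), c), c), p(c)))   [R5 at 1]
3. f(0, f(f(f(k(c, 0), c), c), p(c)))  →  f(0, p(f(f(k(c, 0), c), c)))   [R3 at 2]
4. f(0, p(f(f(k(c, 0), c), c)))  →  f(0, p(f(k(c, 0), c)))   [R5 at 2.1]
5. f(0, p(f(k(c, 0), c)))  →  f(0, p(k(c, 0)))   [R5 at 2.1]
6. f(0, p(k(c, 0)))  →  f(0, p(c))   [R1 at 2.1]
7. f(0, p(c))  →  p(0)   [R3 at ε]

Reduce t₂ = p(p(k(p(f(p(c), c)), p(p(p(c)))))):
1. p(p(k(p(f(p(c), c)), p(p(p(c))))))  →  p(p(k(p(p(c)), p(p(p(c))))))   [R5 at 1.1.1.1]
2. p(p(k(p(p(c)), p(p(p(c))))))  →  p(p(0))   [R7 at 1.1]

no — NF(t₁) = p(0), NF(t₂) = p(p(0))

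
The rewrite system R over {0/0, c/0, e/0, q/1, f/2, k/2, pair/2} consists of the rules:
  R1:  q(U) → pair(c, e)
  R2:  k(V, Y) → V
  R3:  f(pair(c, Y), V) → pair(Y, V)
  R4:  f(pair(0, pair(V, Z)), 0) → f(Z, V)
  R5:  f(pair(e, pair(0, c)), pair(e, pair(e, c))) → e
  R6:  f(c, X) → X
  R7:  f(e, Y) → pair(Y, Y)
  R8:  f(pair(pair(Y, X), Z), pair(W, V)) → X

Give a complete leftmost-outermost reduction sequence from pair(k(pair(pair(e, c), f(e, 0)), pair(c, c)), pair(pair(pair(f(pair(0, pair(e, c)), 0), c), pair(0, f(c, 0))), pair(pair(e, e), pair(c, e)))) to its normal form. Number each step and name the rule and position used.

1. pair(k(pair(pair(e, c), f(e, 0)), pair(c, c)), pair(pair(pair(f(pair(0, pair(e, c)), 0), c), pair(0, f(c, 0))), pair(pair(e, e), pair(c, e))))  →  pair(pair(pair(e, c), f(e, 0)), pair(pair(pair(f(pair(0, pair(e, c)), 0), c), pair(0, f(c, 0))), pair(pair(e, e), pair(c, e))))   [R2 at 1]
2. pair(pair(pair(e, c), f(e, 0)), pair(pair(pair(f(pair(0, pair(e, c)), 0), c), pair(0, f(c, 0))), pair(pair(e, e), pair(c, e))))  →  pair(pair(pair(e, c), pair(0, 0)), pair(pair(pair(f(pair(0, pair(e, c)), 0), c), pair(0, f(c, 0))), pair(pair(e, e), pair(c, e))))   [R7 at 1.2]
3. pair(pair(pair(e, c), pair(0, 0)), pair(pair(pair(f(pair(0, pair(e, c)), 0), c), pair(0, f(c, 0))), pair(pair(e, e), pair(c, e))))  →  pair(pair(pair(e, c), pair(0, 0)), pair(pair(pair(f(c, e), c), pair(0, f(c, 0))), pair(pair(e, e), pair(c, e))))   [R4 at 2.1.1.1]
4. pair(pair(pair(e, c), pair(0, 0)), pair(pair(pair(f(c, e), c), pair(0, f(c, 0))), pair(pair(e, e), pair(c, e))))  →  pair(pair(pair(e, c), pair(0, 0)), pair(pair(pair(e, c), pair(0, f(c, 0))), pair(pair(e, e), pair(c, e))))   [R6 at 2.1.1.1]
5. pair(pair(pair(e, c), pair(0, 0)), pair(pair(pair(e, c), pair(0, f(c, 0))), pair(pair(e, e), pair(c, e))))  →  pair(pair(pair(e, c), pair(0, 0)), pair(pair(pair(e, c), pair(0, 0)), pair(pair(e, e), pair(c, e))))   [R6 at 2.1.2.2]

pair(pair(pair(e, c), pair(0, 0)), pair(pair(pair(e, c), pair(0, 0)), pair(pair(e, e), pair(c, e))))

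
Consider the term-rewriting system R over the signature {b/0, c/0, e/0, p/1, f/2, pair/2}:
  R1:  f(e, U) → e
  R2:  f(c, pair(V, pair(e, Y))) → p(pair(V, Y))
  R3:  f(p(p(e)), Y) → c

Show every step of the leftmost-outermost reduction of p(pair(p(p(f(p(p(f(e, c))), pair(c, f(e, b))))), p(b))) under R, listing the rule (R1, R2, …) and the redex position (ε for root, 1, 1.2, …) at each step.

1. p(pair(p(p(f(p(p(f(e, c))), pair(c, f(e, b))))), p(b)))  →  p(pair(p(p(f(p(p(e)), pair(c, f(e, b))))), p(b)))   [R1 at 1.1.1.1.1.1.1]
2. p(pair(p(p(f(p(p(e)), pair(c, f(e, b))))), p(b)))  →  p(pair(p(p(c)), p(b)))   [R3 at 1.1.1.1]

p(pair(p(p(c)), p(b)))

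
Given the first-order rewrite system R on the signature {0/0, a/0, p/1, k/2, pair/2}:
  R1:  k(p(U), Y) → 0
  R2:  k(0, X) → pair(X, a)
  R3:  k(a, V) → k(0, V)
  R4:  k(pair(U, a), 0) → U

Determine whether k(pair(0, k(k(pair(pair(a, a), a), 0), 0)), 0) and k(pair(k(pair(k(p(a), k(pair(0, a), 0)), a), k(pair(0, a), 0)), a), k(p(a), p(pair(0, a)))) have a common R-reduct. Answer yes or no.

yes — NF(t₁) = 0, NF(t₂) = 0

Reduce t₁ = k(pair(0, k(k(pair(pair(a, a), a), 0), 0)), 0):
1. k(pair(0, k(k(pair(pair(a, a), a), 0), 0)), 0)  →  k(pair(0, k(pair(a, a), 0)), 0)   [R4 at 1.2.1]
2. k(pair(0, k(pair(a, a), 0)), 0)  →  k(pair(0, a), 0)   [R4 at 1.2]
3. k(pair(0, a), 0)  →  0   [R4 at ε]

Reduce t₂ = k(pair(k(pair(k(p(a), k(pair(0, a), 0)), a), k(pair(0, a), 0)), a), k(p(a), p(pair(0, a)))):
1. k(pair(k(pair(k(p(a), k(pair(0, a), 0)), a), k(pair(0, a), 0)), a), k(p(a), p(pair(0, a))))  →  k(pair(k(pair(0, a), k(pair(0, a), 0)), a), k(p(a), p(pair(0, a))))   [R1 at 1.1.1.1]
2. k(pair(k(pair(0, a), k(pair(0, a), 0)), a), k(p(a), p(pair(0, a))))  →  k(pair(k(pair(0, a), 0), a), k(p(a), p(pair(0, a))))   [R4 at 1.1.2]
3. k(pair(k(pair(0, a), 0), a), k(p(a), p(pair(0, a))))  →  k(pair(0, a), k(p(a), p(pair(0, a))))   [R4 at 1.1]
4. k(pair(0, a), k(p(a), p(pair(0, a))))  →  k(pair(0, a), 0)   [R1 at 2]
5. k(pair(0, a), 0)  →  0   [R4 at ε]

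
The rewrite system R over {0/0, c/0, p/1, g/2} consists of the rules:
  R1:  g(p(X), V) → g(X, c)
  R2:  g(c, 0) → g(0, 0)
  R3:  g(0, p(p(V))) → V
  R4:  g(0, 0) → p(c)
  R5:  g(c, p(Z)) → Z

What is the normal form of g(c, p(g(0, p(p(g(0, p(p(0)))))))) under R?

0

1. g(c, p(g(0, p(p(g(0, p(p(0))))))))  →  g(0, p(p(g(0, p(p(0))))))   [R5 at ε]
2. g(0, p(p(g(0, p(p(0))))))  →  g(0, p(p(0)))   [R3 at ε]
3. g(0, p(p(0)))  →  0   [R3 at ε]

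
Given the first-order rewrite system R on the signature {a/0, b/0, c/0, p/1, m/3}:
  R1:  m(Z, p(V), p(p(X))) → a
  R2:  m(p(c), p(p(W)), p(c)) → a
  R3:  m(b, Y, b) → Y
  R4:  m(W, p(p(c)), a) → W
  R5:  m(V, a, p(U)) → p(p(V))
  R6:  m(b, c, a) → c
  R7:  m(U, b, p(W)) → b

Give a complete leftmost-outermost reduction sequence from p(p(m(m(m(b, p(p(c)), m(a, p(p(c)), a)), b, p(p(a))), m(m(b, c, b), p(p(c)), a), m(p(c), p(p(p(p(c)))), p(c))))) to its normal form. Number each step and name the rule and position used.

1. p(p(m(m(m(b, p(p(c)), m(a, p(p(c)), a)), b, p(p(a))), m(m(b, c, b), p(p(c)), a), m(p(c), p(p(p(p(c)))), p(c)))))  →  p(p(m(b, m(m(b, c, b), p(p(c)), a), m(p(c), p(p(p(p(c)))), p(c)))))   [R7 at 1.1.1]
2. p(p(m(b, m(m(b, c, b), p(p(c)), a), m(p(c), p(p(p(p(c)))), p(c)))))  →  p(p(m(b, m(b, c, b), m(p(c), p(p(p(p(c)))), p(c)))))   [R4 at 1.1.2]
3. p(p(m(b, m(b, c, b), m(p(c), p(p(p(p(c)))), p(c)))))  →  p(p(m(b, c, m(p(c), p(p(p(p(c)))), p(c)))))   [R3 at 1.1.2]
4. p(p(m(b, c, m(p(c), p(p(p(p(c)))), p(c)))))  →  p(p(m(b, c, a)))   [R2 at 1.1.3]
5. p(p(m(b, c, a)))  →  p(p(c))   [R6 at 1.1]

p(p(c))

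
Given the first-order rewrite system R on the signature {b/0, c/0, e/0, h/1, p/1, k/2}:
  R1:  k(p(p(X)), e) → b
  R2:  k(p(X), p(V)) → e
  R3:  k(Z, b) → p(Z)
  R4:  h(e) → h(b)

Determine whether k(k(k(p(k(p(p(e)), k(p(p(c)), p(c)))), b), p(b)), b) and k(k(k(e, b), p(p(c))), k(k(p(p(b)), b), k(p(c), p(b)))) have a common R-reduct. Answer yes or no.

yes — NF(t₁) = p(e), NF(t₂) = p(e)

Reduce t₁ = k(k(k(p(k(p(p(e)), k(p(p(c)), p(c)))), b), p(b)), b):
1. k(k(k(p(k(p(p(e)), k(p(p(c)), p(c)))), b), p(b)), b)  →  p(k(k(p(k(p(p(e)), k(p(p(c)), p(c)))), b), p(b)))   [R3 at ε]
2. p(k(k(p(k(p(p(e)), k(p(p(c)), p(c)))), b), p(b)))  →  p(k(p(p(k(p(p(e)), k(p(p(c)), p(c))))), p(b)))   [R3 at 1.1]
3. p(k(p(p(k(p(p(e)), k(p(p(c)), p(c))))), p(b)))  →  p(e)   [R2 at 1]

Reduce t₂ = k(k(k(e, b), p(p(c))), k(k(p(p(b)), b), k(p(c), p(b)))):
1. k(k(k(e, b), p(p(c))), k(k(p(p(b)), b), k(p(c), p(b))))  →  k(k(p(e), p(p(c))), k(k(p(p(b)), b), k(p(c), p(b))))   [R3 at 1.1]
2. k(k(p(e), p(p(c))), k(k(p(p(b)), b), k(p(c), p(b))))  →  k(e, k(k(p(p(b)), b), k(p(c), p(b))))   [R2 at 1]
3. k(e, k(k(p(p(b)), b), k(p(c), p(b))))  →  k(e, k(p(p(p(b))), k(p(c), p(b))))   [R3 at 2.1]
4. k(e, k(p(p(p(b))), k(p(c), p(b))))  →  k(e, k(p(p(p(b))), e))   [R2 at 2.2]
5. k(e, k(p(p(p(b))), e))  →  k(e, b)   [R1 at 2]
6. k(e, b)  →  p(e)   [R3 at ε]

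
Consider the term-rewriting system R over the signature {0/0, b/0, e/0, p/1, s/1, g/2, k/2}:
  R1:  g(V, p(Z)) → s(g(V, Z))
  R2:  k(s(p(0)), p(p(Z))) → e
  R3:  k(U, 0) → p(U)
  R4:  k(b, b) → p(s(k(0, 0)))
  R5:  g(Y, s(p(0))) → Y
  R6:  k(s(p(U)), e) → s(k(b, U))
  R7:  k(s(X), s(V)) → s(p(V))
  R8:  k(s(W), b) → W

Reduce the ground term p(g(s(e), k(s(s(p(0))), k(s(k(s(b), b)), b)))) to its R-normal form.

1. p(g(s(e), k(s(s(p(0))), k(s(k(s(b), b)), b))))  →  p(g(s(e), k(s(s(p(0))), k(s(b), b))))   [R8 at 1.2.2]
2. p(g(s(e), k(s(s(p(0))), k(s(b), b))))  →  p(g(s(e), k(s(s(p(0))), b)))   [R8 at 1.2.2]
3. p(g(s(e), k(s(s(p(0))), b)))  →  p(g(s(e), s(p(0))))   [R8 at 1.2]
4. p(g(s(e), s(p(0))))  →  p(s(e))   [R5 at 1]

p(s(e))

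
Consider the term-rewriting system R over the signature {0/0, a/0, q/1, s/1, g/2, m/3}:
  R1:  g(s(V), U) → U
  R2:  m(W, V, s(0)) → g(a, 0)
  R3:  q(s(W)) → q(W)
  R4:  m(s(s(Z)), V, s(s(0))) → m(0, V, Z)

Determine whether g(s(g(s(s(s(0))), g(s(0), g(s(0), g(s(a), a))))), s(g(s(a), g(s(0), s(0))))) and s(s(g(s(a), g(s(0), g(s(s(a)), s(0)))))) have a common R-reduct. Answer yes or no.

no — NF(t₁) = s(s(0)), NF(t₂) = s(s(s(0)))

Reduce t₁ = g(s(g(s(s(s(0))), g(s(0), g(s(0), g(s(a), a))))), s(g(s(a), g(s(0), s(0))))):
1. g(s(g(s(s(s(0))), g(s(0), g(s(0), g(s(a), a))))), s(g(s(a), g(s(0), s(0)))))  →  s(g(s(a), g(s(0), s(0))))   [R1 at ε]
2. s(g(s(a), g(s(0), s(0))))  →  s(g(s(0), s(0)))   [R1 at 1]
3. s(g(s(0), s(0)))  →  s(s(0))   [R1 at 1]

Reduce t₂ = s(s(g(s(a), g(s(0), g(s(s(a)), s(0)))))):
1. s(s(g(s(a), g(s(0), g(s(s(a)), s(0))))))  →  s(s(g(s(0), g(s(s(a)), s(0)))))   [R1 at 1.1]
2. s(s(g(s(0), g(s(s(a)), s(0)))))  →  s(s(g(s(s(a)), s(0))))   [R1 at 1.1]
3. s(s(g(s(s(a)), s(0))))  →  s(s(s(0)))   [R1 at 1.1]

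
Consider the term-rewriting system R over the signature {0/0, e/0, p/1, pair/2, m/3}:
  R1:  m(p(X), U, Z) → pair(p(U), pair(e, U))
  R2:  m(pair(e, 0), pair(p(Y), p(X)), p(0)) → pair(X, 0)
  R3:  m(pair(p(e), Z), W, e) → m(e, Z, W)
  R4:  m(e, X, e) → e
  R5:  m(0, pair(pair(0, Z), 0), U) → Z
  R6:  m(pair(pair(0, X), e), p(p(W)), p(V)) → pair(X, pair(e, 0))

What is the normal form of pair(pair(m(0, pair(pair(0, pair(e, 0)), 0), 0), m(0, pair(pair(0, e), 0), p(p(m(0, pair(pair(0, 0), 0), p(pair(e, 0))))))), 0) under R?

pair(pair(pair(e, 0), e), 0)

1. pair(pair(m(0, pair(pair(0, pair(e, 0)), 0), 0), m(0, pair(pair(0, e), 0), p(p(m(0, pair(pair(0, 0), 0), p(pair(e, 0))))))), 0)  →  pair(pair(pair(e, 0), m(0, pair(pair(0, e), 0), p(p(m(0, pair(pair(0, 0), 0), p(pair(e, 0))))))), 0)   [R5 at 1.1]
2. pair(pair(pair(e, 0), m(0, pair(pair(0, e), 0), p(p(m(0, pair(pair(0, 0), 0), p(pair(e, 0))))))), 0)  →  pair(pair(pair(e, 0), e), 0)   [R5 at 1.2]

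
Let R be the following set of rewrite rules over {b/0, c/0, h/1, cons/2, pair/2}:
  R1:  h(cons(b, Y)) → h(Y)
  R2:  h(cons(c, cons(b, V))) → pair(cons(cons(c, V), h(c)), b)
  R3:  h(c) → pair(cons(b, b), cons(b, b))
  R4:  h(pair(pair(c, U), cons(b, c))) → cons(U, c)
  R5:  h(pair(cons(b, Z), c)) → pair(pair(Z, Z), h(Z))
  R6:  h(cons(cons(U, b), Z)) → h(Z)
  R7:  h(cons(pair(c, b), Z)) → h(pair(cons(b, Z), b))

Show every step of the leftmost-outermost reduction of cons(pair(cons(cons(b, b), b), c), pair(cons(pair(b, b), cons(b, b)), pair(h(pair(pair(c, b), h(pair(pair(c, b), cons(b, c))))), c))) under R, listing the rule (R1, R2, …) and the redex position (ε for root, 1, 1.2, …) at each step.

1. cons(pair(cons(cons(b, b), b), c), pair(cons(pair(b, b), cons(b, b)), pair(h(pair(pair(c, b), h(pair(pair(c, b), cons(b, c))))), c)))  →  cons(pair(cons(cons(b, b), b), c), pair(cons(pair(b, b), cons(b, b)), pair(h(pair(pair(c, b), cons(b, c))), c)))   [R4 at 2.2.1.1.2]
2. cons(pair(cons(cons(b, b), b), c), pair(cons(pair(b, b), cons(b, b)), pair(h(pair(pair(c, b), cons(b, c))), c)))  →  cons(pair(cons(cons(b, b), b), c), pair(cons(pair(b, b), cons(b, b)), pair(cons(b, c), c)))   [R4 at 2.2.1]

cons(pair(cons(cons(b, b), b), c), pair(cons(pair(b, b), cons(b, b)), pair(cons(b, c), c)))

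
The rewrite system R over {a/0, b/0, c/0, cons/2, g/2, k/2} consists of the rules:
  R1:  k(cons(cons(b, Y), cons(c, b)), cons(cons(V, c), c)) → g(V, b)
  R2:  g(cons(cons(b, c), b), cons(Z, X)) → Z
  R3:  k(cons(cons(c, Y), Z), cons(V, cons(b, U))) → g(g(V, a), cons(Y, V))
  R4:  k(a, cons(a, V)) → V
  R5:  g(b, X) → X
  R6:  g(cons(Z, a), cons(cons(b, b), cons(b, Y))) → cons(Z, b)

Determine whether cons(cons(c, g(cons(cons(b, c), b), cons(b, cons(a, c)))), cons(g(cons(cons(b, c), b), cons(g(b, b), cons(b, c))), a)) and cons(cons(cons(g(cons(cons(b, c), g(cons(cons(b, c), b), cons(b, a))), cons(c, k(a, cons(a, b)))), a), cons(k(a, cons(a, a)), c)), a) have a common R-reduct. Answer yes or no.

no — NF(t₁) = cons(cons(c, b), cons(b, a)), NF(t₂) = cons(cons(cons(c, a), cons(a, c)), a)

Reduce t₁ = cons(cons(c, g(cons(cons(b, c), b), cons(b, cons(a, c)))), cons(g(cons(cons(b, c), b), cons(g(b, b), cons(b, c))), a)):
1. cons(cons(c, g(cons(cons(b, c), b), cons(b, cons(a, c)))), cons(g(cons(cons(b, c), b), cons(g(b, b), cons(b, c))), a))  →  cons(cons(c, b), cons(g(cons(cons(b, c), b), cons(g(b, b), cons(b, c))), a))   [R2 at 1.2]
2. cons(cons(c, b), cons(g(cons(cons(b, c), b), cons(g(b, b), cons(b, c))), a))  →  cons(cons(c, b), cons(g(b, b), a))   [R2 at 2.1]
3. cons(cons(c, b), cons(g(b, b), a))  →  cons(cons(c, b), cons(b, a))   [R5 at 2.1]

Reduce t₂ = cons(cons(cons(g(cons(cons(b, c), g(cons(cons(b, c), b), cons(b, a))), cons(c, k(a, cons(a, b)))), a), cons(k(a, cons(a, a)), c)), a):
1. cons(cons(cons(g(cons(cons(b, c), g(cons(cons(b, c), b), cons(b, a))), cons(c, k(a, cons(a, b)))), a), cons(k(a, cons(a, a)), c)), a)  →  cons(cons(cons(g(cons(cons(b, c), b), cons(c, k(a, cons(a, b)))), a), cons(k(a, cons(a, a)), c)), a)   [R2 at 1.1.1.1.2]
2. cons(cons(cons(g(cons(cons(b, c), b), cons(c, k(a, cons(a, b)))), a), cons(k(a, cons(a, a)), c)), a)  →  cons(cons(cons(c, a), cons(k(a, cons(a, a)), c)), a)   [R2 at 1.1.1]
3. cons(cons(cons(c, a), cons(k(a, cons(a, a)), c)), a)  →  cons(cons(cons(c, a), cons(a, c)), a)   [R4 at 1.2.1]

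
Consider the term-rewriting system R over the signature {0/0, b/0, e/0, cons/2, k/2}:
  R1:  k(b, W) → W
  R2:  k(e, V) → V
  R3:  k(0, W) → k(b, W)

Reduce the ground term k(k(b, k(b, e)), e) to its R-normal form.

e

1. k(k(b, k(b, e)), e)  →  k(k(b, e), e)   [R1 at 1]
2. k(k(b, e), e)  →  k(e, e)   [R1 at 1]
3. k(e, e)  →  e   [R2 at ε]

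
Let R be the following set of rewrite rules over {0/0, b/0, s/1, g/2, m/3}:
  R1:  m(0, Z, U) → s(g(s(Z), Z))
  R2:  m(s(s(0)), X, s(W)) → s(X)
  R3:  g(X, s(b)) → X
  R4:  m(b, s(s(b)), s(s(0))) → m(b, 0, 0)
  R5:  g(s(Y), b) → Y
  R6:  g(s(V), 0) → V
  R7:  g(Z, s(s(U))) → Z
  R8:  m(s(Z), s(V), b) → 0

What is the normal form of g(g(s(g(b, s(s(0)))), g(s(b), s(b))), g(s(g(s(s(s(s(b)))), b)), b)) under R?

s(b)

1. g(g(s(g(b, s(s(0)))), g(s(b), s(b))), g(s(g(s(s(s(s(b)))), b)), b))  →  g(g(s(b), g(s(b), s(b))), g(s(g(s(s(s(s(b)))), b)), b))   [R7 at 1.1.1]
2. g(g(s(b), g(s(b), s(b))), g(s(g(s(s(s(s(b)))), b)), b))  →  g(g(s(b), s(b)), g(s(g(s(s(s(s(b)))), b)), b))   [R3 at 1.2]
3. g(g(s(b), s(b)), g(s(g(s(s(s(s(b)))), b)), b))  →  g(s(b), g(s(g(s(s(s(s(b)))), b)), b))   [R3 at 1]
4. g(s(b), g(s(g(s(s(s(s(b)))), b)), b))  →  g(s(b), g(s(s(s(s(b)))), b))   [R5 at 2]
5. g(s(b), g(s(s(s(s(b)))), b))  →  g(s(b), s(s(s(b))))   [R5 at 2]
6. g(s(b), s(s(s(b))))  →  s(b)   [R7 at ε]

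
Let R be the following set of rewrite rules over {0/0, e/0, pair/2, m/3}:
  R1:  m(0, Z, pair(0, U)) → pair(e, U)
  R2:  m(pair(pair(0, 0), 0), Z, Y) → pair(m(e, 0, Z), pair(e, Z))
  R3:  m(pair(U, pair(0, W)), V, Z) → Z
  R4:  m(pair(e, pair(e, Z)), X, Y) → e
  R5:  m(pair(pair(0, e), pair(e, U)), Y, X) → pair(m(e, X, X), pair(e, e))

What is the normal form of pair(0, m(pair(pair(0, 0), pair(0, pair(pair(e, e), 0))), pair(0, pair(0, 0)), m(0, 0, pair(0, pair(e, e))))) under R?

1. pair(0, m(pair(pair(0, 0), pair(0, pair(pair(e, e), 0))), pair(0, pair(0, 0)), m(0, 0, pair(0, pair(e, e)))))  →  pair(0, m(0, 0, pair(0, pair(e, e))))   [R3 at 2]
2. pair(0, m(0, 0, pair(0, pair(e, e))))  →  pair(0, pair(e, pair(e, e)))   [R1 at 2]

pair(0, pair(e, pair(e, e)))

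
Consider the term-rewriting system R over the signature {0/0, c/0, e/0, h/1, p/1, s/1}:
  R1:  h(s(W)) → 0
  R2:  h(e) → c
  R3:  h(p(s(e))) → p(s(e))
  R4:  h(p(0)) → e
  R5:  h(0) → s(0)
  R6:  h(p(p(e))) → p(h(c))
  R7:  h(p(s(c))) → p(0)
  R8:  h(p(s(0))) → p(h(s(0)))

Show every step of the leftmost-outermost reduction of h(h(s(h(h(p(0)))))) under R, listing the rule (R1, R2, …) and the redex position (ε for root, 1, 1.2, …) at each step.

s(0)

1. h(h(s(h(h(p(0))))))  →  h(0)   [R1 at 1]
2. h(0)  →  s(0)   [R5 at ε]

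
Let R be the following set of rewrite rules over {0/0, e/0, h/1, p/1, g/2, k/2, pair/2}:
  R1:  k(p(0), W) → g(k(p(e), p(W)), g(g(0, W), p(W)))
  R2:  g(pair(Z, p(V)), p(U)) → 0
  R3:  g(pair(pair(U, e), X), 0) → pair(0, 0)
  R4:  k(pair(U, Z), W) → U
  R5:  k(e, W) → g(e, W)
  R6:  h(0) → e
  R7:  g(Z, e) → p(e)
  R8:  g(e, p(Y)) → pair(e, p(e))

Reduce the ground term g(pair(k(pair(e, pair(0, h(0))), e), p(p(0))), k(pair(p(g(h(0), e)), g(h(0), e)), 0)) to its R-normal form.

0

1. g(pair(k(pair(e, pair(0, h(0))), e), p(p(0))), k(pair(p(g(h(0), e)), g(h(0), e)), 0))  →  g(pair(e, p(p(0))), k(pair(p(g(h(0), e)), g(h(0), e)), 0))   [R4 at 1.1]
2. g(pair(e, p(p(0))), k(pair(p(g(h(0), e)), g(h(0), e)), 0))  →  g(pair(e, p(p(0))), p(g(h(0), e)))   [R4 at 2]
3. g(pair(e, p(p(0))), p(g(h(0), e)))  →  0   [R2 at ε]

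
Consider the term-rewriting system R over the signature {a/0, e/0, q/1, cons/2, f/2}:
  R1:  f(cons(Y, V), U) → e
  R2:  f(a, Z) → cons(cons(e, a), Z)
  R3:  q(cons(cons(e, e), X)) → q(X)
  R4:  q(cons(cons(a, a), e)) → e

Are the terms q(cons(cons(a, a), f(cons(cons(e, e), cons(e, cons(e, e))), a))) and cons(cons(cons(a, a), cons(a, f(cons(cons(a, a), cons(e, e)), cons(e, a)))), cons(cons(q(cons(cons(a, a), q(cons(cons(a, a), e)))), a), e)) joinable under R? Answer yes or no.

no — NF(t₁) = e, NF(t₂) = cons(cons(cons(a, a), cons(a, e)), cons(cons(e, a), e))

Reduce t₁ = q(cons(cons(a, a), f(cons(cons(e, e), cons(e, cons(e, e))), a))):
1. q(cons(cons(a, a), f(cons(cons(e, e), cons(e, cons(e, e))), a)))  →  q(cons(cons(a, a), e))   [R1 at 1.2]
2. q(cons(cons(a, a), e))  →  e   [R4 at ε]

Reduce t₂ = cons(cons(cons(a, a), cons(a, f(cons(cons(a, a), cons(e, e)), cons(e, a)))), cons(cons(q(cons(cons(a, a), q(cons(cons(a, a), e)))), a), e)):
1. cons(cons(cons(a, a), cons(a, f(cons(cons(a, a), cons(e, e)), cons(e, a)))), cons(cons(q(cons(cons(a, a), q(cons(cons(a, a), e)))), a), e))  →  cons(cons(cons(a, a), cons(a, e)), cons(cons(q(cons(cons(a, a), q(cons(cons(a, a), e)))), a), e))   [R1 at 1.2.2]
2. cons(cons(cons(a, a), cons(a, e)), cons(cons(q(cons(cons(a, a), q(cons(cons(a, a), e)))), a), e))  →  cons(cons(cons(a, a), cons(a, e)), cons(cons(q(cons(cons(a, a), e)), a), e))   [R4 at 2.1.1.1.2]
3. cons(cons(cons(a, a), cons(a, e)), cons(cons(q(cons(cons(a, a), e)), a), e))  →  cons(cons(cons(a, a), cons(a, e)), cons(cons(e, a), e))   [R4 at 2.1.1]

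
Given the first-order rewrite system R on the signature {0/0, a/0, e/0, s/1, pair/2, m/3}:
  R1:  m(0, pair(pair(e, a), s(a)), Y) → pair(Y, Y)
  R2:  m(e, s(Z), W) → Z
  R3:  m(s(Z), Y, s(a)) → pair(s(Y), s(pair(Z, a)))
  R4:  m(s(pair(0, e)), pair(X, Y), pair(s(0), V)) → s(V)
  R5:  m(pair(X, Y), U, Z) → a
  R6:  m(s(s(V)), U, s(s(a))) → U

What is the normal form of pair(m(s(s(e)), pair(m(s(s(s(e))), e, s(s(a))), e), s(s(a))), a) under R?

pair(pair(e, e), a)

1. pair(m(s(s(e)), pair(m(s(s(s(e))), e, s(s(a))), e), s(s(a))), a)  →  pair(pair(m(s(s(s(e))), e, s(s(a))), e), a)   [R6 at 1]
2. pair(pair(m(s(s(s(e))), e, s(s(a))), e), a)  →  pair(pair(e, e), a)   [R6 at 1.1]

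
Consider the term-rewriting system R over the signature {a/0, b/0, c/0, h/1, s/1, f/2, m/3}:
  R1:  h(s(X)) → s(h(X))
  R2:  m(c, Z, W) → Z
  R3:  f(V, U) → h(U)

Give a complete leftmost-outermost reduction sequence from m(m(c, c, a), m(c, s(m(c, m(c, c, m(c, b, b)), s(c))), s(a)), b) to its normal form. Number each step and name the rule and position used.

1. m(m(c, c, a), m(c, s(m(c, m(c, c, m(c, b, b)), s(c))), s(a)), b)  →  m(c, m(c, s(m(c, m(c, c, m(c, b, b)), s(c))), s(a)), b)   [R2 at 1]
2. m(c, m(c, s(m(c, m(c, c, m(c, b, b)), s(c))), s(a)), b)  →  m(c, s(m(c, m(c, c, m(c, b, b)), s(c))), s(a))   [R2 at ε]
3. m(c, s(m(c, m(c, c, m(c, b, b)), s(c))), s(a))  →  s(m(c, m(c, c, m(c, b, b)), s(c)))   [R2 at ε]
4. s(m(c, m(c, c, m(c, b, b)), s(c)))  →  s(m(c, c, m(c, b, b)))   [R2 at 1]
5. s(m(c, c, m(c, b, b)))  →  s(c)   [R2 at 1]

s(c)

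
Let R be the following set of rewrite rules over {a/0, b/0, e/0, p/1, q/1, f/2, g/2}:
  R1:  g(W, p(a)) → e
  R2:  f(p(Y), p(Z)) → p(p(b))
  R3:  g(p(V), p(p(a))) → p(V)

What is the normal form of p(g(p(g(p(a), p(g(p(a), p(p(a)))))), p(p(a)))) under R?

p(p(p(a)))

1. p(g(p(g(p(a), p(g(p(a), p(p(a)))))), p(p(a))))  →  p(p(g(p(a), p(g(p(a), p(p(a)))))))   [R3 at 1]
2. p(p(g(p(a), p(g(p(a), p(p(a)))))))  →  p(p(g(p(a), p(p(a)))))   [R3 at 1.1.2.1]
3. p(p(g(p(a), p(p(a)))))  →  p(p(p(a)))   [R3 at 1.1]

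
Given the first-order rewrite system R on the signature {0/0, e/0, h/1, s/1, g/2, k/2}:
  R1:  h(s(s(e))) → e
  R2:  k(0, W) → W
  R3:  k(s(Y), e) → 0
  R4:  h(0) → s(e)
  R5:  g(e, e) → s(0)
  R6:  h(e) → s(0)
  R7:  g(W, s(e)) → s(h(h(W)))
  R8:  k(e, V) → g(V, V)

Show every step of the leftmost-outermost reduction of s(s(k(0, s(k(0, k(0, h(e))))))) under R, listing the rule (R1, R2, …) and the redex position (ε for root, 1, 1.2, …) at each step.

1. s(s(k(0, s(k(0, k(0, h(e)))))))  →  s(s(s(k(0, k(0, h(e))))))   [R2 at 1.1]
2. s(s(s(k(0, k(0, h(e))))))  →  s(s(s(k(0, h(e)))))   [R2 at 1.1.1]
3. s(s(s(k(0, h(e)))))  →  s(s(s(h(e))))   [R2 at 1.1.1]
4. s(s(s(h(e))))  →  s(s(s(s(0))))   [R6 at 1.1.1]

s(s(s(s(0))))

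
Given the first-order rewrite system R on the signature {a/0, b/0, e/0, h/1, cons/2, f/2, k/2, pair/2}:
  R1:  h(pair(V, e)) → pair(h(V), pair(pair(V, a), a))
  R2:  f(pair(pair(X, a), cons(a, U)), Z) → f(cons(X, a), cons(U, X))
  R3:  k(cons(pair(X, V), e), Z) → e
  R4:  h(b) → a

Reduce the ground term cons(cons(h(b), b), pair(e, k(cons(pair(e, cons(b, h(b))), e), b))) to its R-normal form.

cons(cons(a, b), pair(e, e))

1. cons(cons(h(b), b), pair(e, k(cons(pair(e, cons(b, h(b))), e), b)))  →  cons(cons(a, b), pair(e, k(cons(pair(e, cons(b, h(b))), e), b)))   [R4 at 1.1]
2. cons(cons(a, b), pair(e, k(cons(pair(e, cons(b, h(b))), e), b)))  →  cons(cons(a, b), pair(e, e))   [R3 at 2.2]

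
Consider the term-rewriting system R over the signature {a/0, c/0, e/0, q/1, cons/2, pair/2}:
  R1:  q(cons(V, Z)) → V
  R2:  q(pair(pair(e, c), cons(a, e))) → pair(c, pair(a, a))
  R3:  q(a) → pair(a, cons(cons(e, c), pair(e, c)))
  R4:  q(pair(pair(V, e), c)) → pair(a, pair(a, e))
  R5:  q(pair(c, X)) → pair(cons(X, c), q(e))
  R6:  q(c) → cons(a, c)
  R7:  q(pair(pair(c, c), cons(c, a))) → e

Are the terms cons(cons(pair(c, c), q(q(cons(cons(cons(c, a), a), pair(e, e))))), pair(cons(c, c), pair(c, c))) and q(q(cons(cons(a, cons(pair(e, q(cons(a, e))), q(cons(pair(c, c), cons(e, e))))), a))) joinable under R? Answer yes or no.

Reduce t₁ = cons(cons(pair(c, c), q(q(cons(cons(cons(c, a), a), pair(e, e))))), pair(cons(c, c), pair(c, c))):
1. cons(cons(pair(c, c), q(q(cons(cons(cons(c, a), a), pair(e, e))))), pair(cons(c, c), pair(c, c)))  →  cons(cons(pair(c, c), q(cons(cons(c, a), a))), pair(cons(c, c), pair(c, c)))   [R1 at 1.2.1]
2. cons(cons(pair(c, c), q(cons(cons(c, a), a))), pair(cons(c, c), pair(c, c)))  →  cons(cons(pair(c, c), cons(c, a)), pair(cons(c, c), pair(c, c)))   [R1 at 1.2]

Reduce t₂ = q(q(cons(cons(a, cons(pair(e, q(cons(a, e))), q(cons(pair(c, c), cons(e, e))))), a))):
1. q(q(cons(cons(a, cons(pair(e, q(cons(a, e))), q(cons(pair(c, c), cons(e, e))))), a)))  →  q(cons(a, cons(pair(e, q(cons(a, e))), q(cons(pair(c, c), cons(e, e))))))   [R1 at 1]
2. q(cons(a, cons(pair(e, q(cons(a, e))), q(cons(pair(c, c), cons(e, e))))))  →  a   [R1 at ε]

no — NF(t₁) = cons(cons(pair(c, c), cons(c, a)), pair(cons(c, c), pair(c, c))), NF(t₂) = a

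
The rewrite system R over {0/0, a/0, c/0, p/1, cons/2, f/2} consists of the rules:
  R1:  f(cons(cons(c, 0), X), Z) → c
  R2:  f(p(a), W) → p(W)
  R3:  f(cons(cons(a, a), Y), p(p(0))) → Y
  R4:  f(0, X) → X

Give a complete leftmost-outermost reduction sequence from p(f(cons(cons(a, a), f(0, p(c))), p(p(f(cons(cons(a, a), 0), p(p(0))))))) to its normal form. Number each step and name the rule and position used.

p(p(c))

1. p(f(cons(cons(a, a), f(0, p(c))), p(p(f(cons(cons(a, a), 0), p(p(0)))))))  →  p(f(cons(cons(a, a), p(c)), p(p(f(cons(cons(a, a), 0), p(p(0)))))))   [R4 at 1.1.2]
2. p(f(cons(cons(a, a), p(c)), p(p(f(cons(cons(a, a), 0), p(p(0)))))))  →  p(f(cons(cons(a, a), p(c)), p(p(0))))   [R3 at 1.2.1.1]
3. p(f(cons(cons(a, a), p(c)), p(p(0))))  →  p(p(c))   [R3 at 1]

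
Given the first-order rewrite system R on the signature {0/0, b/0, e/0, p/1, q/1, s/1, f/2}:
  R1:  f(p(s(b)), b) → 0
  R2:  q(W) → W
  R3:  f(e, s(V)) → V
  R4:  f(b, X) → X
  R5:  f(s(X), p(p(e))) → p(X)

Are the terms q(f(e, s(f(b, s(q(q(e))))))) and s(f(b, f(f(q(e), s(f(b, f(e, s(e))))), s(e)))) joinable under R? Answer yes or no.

yes — NF(t₁) = s(e), NF(t₂) = s(e)

Reduce t₁ = q(f(e, s(f(b, s(q(q(e))))))):
1. q(f(e, s(f(b, s(q(q(e)))))))  →  f(e, s(f(b, s(q(q(e))))))   [R2 at ε]
2. f(e, s(f(b, s(q(q(e))))))  →  f(b, s(q(q(e))))   [R3 at ε]
3. f(b, s(q(q(e))))  →  s(q(q(e)))   [R4 at ε]
4. s(q(q(e)))  →  s(q(e))   [R2 at 1]
5. s(q(e))  →  s(e)   [R2 at 1]

Reduce t₂ = s(f(b, f(f(q(e), s(f(b, f(e, s(e))))), s(e)))):
1. s(f(b, f(f(q(e), s(f(b, f(e, s(e))))), s(e))))  →  s(f(f(q(e), s(f(b, f(e, s(e))))), s(e)))   [R4 at 1]
2. s(f(f(q(e), s(f(b, f(e, s(e))))), s(e)))  →  s(f(f(e, s(f(b, f(e, s(e))))), s(e)))   [R2 at 1.1.1]
3. s(f(f(e, s(f(b, f(e, s(e))))), s(e)))  →  s(f(f(b, f(e, s(e))), s(e)))   [R3 at 1.1]
4. s(f(f(b, f(e, s(e))), s(e)))  →  s(f(f(e, s(e)), s(e)))   [R4 at 1.1]
5. s(f(f(e, s(e)), s(e)))  →  s(f(e, s(e)))   [R3 at 1.1]
6. s(f(e, s(e)))  →  s(e)   [R3 at 1]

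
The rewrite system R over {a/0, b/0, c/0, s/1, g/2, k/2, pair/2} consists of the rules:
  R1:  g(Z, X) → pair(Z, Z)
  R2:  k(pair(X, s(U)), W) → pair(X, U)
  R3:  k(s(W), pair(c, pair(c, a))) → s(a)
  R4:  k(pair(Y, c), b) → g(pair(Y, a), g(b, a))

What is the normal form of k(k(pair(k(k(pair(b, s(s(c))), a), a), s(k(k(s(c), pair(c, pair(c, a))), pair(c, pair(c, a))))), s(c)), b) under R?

pair(pair(b, c), a)

1. k(k(pair(k(k(pair(b, s(s(c))), a), a), s(k(k(s(c), pair(c, pair(c, a))), pair(c, pair(c, a))))), s(c)), b)  →  k(pair(k(k(pair(b, s(s(c))), a), a), k(k(s(c), pair(c, pair(c, a))), pair(c, pair(c, a)))), b)   [R2 at 1]
2. k(pair(k(k(pair(b, s(s(c))), a), a), k(k(s(c), pair(c, pair(c, a))), pair(c, pair(c, a)))), b)  →  k(pair(k(pair(b, s(c)), a), k(k(s(c), pair(c, pair(c, a))), pair(c, pair(c, a)))), b)   [R2 at 1.1.1]
3. k(pair(k(pair(b, s(c)), a), k(k(s(c), pair(c, pair(c, a))), pair(c, pair(c, a)))), b)  →  k(pair(pair(b, c), k(k(s(c), pair(c, pair(c, a))), pair(c, pair(c, a)))), b)   [R2 at 1.1]
4. k(pair(pair(b, c), k(k(s(c), pair(c, pair(c, a))), pair(c, pair(c, a)))), b)  →  k(pair(pair(b, c), k(s(a), pair(c, pair(c, a)))), b)   [R3 at 1.2.1]
5. k(pair(pair(b, c), k(s(a), pair(c, pair(c, a)))), b)  →  k(pair(pair(b, c), s(a)), b)   [R3 at 1.2]
6. k(pair(pair(b, c), s(a)), b)  →  pair(pair(b, c), a)   [R2 at ε]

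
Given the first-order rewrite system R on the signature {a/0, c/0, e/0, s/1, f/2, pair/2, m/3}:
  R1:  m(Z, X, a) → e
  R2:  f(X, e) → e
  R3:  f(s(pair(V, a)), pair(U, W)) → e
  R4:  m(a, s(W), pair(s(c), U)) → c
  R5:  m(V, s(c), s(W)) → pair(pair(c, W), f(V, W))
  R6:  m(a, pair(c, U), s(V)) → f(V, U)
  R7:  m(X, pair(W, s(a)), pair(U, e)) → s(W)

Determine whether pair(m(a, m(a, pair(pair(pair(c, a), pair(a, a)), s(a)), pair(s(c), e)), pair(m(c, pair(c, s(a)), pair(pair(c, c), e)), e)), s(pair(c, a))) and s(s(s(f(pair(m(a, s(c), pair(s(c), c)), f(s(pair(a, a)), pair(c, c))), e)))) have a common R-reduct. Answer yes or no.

no — NF(t₁) = pair(c, s(pair(c, a))), NF(t₂) = s(s(s(e)))

Reduce t₁ = pair(m(a, m(a, pair(pair(pair(c, a), pair(a, a)), s(a)), pair(s(c), e)), pair(m(c, pair(c, s(a)), pair(pair(c, c), e)), e)), s(pair(c, a))):
1. pair(m(a, m(a, pair(pair(pair(c, a), pair(a, a)), s(a)), pair(s(c), e)), pair(m(c, pair(c, s(a)), pair(pair(c, c), e)), e)), s(pair(c, a)))  →  pair(m(a, s(pair(pair(c, a), pair(a, a))), pair(m(c, pair(c, s(a)), pair(pair(c, c), e)), e)), s(pair(c, a)))   [R7 at 1.2]
2. pair(m(a, s(pair(pair(c, a), pair(a, a))), pair(m(c, pair(c, s(a)), pair(pair(c, c), e)), e)), s(pair(c, a)))  →  pair(m(a, s(pair(pair(c, a), pair(a, a))), pair(s(c), e)), s(pair(c, a)))   [R7 at 1.3.1]
3. pair(m(a, s(pair(pair(c, a), pair(a, a))), pair(s(c), e)), s(pair(c, a)))  →  pair(c, s(pair(c, a)))   [R4 at 1]

Reduce t₂ = s(s(s(f(pair(m(a, s(c), pair(s(c), c)), f(s(pair(a, a)), pair(c, c))), e)))):
1. s(s(s(f(pair(m(a, s(c), pair(s(c), c)), f(s(pair(a, a)), pair(c, c))), e))))  →  s(s(s(e)))   [R2 at 1.1.1]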